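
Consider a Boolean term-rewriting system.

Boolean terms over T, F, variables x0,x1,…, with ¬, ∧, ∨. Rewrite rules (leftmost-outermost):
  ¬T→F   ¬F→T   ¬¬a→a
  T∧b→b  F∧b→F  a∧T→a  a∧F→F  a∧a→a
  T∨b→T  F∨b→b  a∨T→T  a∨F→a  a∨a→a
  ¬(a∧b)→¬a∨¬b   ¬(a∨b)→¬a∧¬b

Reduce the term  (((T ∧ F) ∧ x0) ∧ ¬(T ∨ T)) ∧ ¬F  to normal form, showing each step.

  start: (((T ∧ F) ∧ x0) ∧ ¬(T ∨ T)) ∧ ¬F
  [1] ((F ∧ x0) ∧ ¬(T ∨ T)) ∧ ¬F
  [2] (F ∧ ¬(T ∨ T)) ∧ ¬F
  [3] F ∧ ¬F
  [4] F

Answer: normal form = F  (in 4 steps)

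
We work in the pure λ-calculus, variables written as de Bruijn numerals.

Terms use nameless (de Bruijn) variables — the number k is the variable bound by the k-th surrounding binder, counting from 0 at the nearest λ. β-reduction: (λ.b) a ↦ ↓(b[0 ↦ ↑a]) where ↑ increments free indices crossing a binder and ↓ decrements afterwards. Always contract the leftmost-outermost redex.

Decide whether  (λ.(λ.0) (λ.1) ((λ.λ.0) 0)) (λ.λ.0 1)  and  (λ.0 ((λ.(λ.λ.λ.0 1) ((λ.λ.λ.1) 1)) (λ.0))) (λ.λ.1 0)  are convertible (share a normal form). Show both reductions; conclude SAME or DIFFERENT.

Answer: SAME — A ⇓ λ.λ.0 1, B ⇓ λ.λ.0 1

Derivation:
Term A:
  start: (λ.(λ.0) (λ.1) ((λ.λ.0) 0)) (λ.λ.0 1)
  →1  (λ.0) (λ.λ.λ.0 1) ((λ.λ.0) (λ.λ.0 1))
  →2  (λ.λ.λ.0 1) ((λ.λ.0) (λ.λ.0 1))
  →3  λ.λ.0 1

Term B:
  start: (λ.0 ((λ.(λ.λ.λ.0 1) ((λ.λ.λ.1) 1)) (λ.0))) (λ.λ.1 0)
  →1  (λ.λ.1 0) ((λ.(λ.λ.λ.0 1) ((λ.λ.λ.1) (λ.λ.1 0))) (λ.0))
  →2  λ.(λ.(λ.λ.λ.0 1) ((λ.λ.λ.1) (λ.λ.1 0))) (λ.0) 0
  →3  λ.(λ.λ.λ.0 1) ((λ.λ.λ.1) (λ.λ.1 0)) 0
  →4  λ.(λ.λ.0 1) 0
  →5  λ.λ.0 1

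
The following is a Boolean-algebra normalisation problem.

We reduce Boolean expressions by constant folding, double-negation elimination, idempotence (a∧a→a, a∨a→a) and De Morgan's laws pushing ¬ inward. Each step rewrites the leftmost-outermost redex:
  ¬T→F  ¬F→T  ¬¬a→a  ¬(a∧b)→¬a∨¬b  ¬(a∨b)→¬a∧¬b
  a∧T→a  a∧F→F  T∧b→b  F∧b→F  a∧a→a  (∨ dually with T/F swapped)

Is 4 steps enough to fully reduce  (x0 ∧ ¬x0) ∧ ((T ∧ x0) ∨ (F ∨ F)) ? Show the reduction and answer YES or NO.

Answer: YES — reaches normal form (x0 ∧ ¬x0) ∧ x0 in 3 ≤ 4 steps

Working:
  start: (x0 ∧ ¬x0) ∧ ((T ∧ x0) ∨ (F ∨ F))
  step 1: (x0 ∧ ¬x0) ∧ (x0 ∨ (F ∨ F))
  step 2: (x0 ∧ ¬x0) ∧ (x0 ∨ F)
  step 3: (x0 ∧ ¬x0) ∧ x0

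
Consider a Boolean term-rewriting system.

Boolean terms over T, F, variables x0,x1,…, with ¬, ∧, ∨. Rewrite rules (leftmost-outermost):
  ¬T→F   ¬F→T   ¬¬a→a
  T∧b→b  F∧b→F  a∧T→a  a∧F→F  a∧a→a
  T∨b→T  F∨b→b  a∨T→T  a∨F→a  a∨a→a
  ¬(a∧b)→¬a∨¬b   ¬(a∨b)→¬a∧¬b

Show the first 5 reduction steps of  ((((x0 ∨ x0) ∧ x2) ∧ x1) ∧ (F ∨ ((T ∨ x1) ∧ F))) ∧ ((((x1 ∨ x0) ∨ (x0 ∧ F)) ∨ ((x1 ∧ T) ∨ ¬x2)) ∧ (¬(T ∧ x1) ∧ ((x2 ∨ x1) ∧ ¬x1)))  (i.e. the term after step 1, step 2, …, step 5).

Answer: after 5 steps: F

Reduction:
  start: ((((x0 ∨ x0) ∧ x2) ∧ x1) ∧ (F ∨ ((T ∨ x1) ∧ F))) ∧ ((((x1 ∨ x0) ∨ (x0 ∧ F)) ∨ ((x1 ∧ T) ∨ ¬x2)) ∧ (¬(T ∧ x1) ∧ ((x2 ∨ x1) ∧ ¬x1)))
  →1  (((x0 ∧ x2) ∧ x1) ∧ (F ∨ ((T ∨ x1) ∧ F))) ∧ ((((x1 ∨ x0) ∨ (x0 ∧ F)) ∨ ((x1 ∧ T) ∨ ¬x2)) ∧ (¬(T ∧ x1) ∧ ((x2 ∨ x1) ∧ ¬x1)))
  →2  (((x0 ∧ x2) ∧ x1) ∧ ((T ∨ x1) ∧ F)) ∧ ((((x1 ∨ x0) ∨ (x0 ∧ F)) ∨ ((x1 ∧ T) ∨ ¬x2)) ∧ (¬(T ∧ x1) ∧ ((x2 ∨ x1) ∧ ¬x1)))
  →3  (((x0 ∧ x2) ∧ x1) ∧ F) ∧ ((((x1 ∨ x0) ∨ (x0 ∧ F)) ∨ ((x1 ∧ T) ∨ ¬x2)) ∧ (¬(T ∧ x1) ∧ ((x2 ∨ x1) ∧ ¬x1)))
  →4  F ∧ ((((x1 ∨ x0) ∨ (x0 ∧ F)) ∨ ((x1 ∧ T) ∨ ¬x2)) ∧ (¬(T ∧ x1) ∧ ((x2 ∨ x1) ∧ ¬x1)))
  →5  F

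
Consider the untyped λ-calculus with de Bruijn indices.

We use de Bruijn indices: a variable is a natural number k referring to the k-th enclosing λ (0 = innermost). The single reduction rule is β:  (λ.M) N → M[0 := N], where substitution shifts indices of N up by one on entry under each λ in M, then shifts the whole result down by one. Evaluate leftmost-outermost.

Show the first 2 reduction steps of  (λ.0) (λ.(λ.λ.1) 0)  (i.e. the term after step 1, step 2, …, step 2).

  start: (λ.0) (λ.(λ.λ.1) 0)
  step 1: λ.(λ.λ.1) 0
  step 2: λ.λ.1

Answer: after 2 steps: λ.λ.1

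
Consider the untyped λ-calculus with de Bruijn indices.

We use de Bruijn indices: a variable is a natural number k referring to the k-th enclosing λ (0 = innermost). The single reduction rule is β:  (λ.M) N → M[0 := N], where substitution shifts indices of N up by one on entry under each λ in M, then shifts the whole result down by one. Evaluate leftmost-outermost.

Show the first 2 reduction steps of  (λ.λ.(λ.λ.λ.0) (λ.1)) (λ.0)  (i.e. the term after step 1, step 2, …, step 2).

  start: (λ.λ.(λ.λ.λ.0) (λ.1)) (λ.0)
  [1] λ.(λ.λ.λ.0) (λ.1)
  [2] λ.λ.λ.0

Answer: after 2 steps: λ.λ.λ.0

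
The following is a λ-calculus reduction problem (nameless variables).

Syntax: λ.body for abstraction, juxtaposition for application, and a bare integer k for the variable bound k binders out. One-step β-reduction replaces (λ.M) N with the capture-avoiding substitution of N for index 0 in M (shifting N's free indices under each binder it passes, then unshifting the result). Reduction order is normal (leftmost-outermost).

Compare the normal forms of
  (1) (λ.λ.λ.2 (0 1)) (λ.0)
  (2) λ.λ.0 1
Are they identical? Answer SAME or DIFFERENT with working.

Answer: SAME — A ⇓ λ.λ.0 1, B ⇓ λ.λ.0 1

Derivation:
Term A:
  start: (λ.λ.λ.2 (0 1)) (λ.0)
  →1  λ.λ.(λ.0) (0 1)
  →2  λ.λ.0 1

Term B:
  start: λ.λ.0 1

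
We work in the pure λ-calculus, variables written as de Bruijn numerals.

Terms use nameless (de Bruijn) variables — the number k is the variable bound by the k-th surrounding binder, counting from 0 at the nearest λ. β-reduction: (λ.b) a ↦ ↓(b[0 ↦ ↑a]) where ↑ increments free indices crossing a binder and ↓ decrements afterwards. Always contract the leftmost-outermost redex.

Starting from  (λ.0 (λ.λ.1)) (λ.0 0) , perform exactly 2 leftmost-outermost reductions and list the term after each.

  start: (λ.0 (λ.λ.1)) (λ.0 0)
  →1  (λ.0 0) (λ.λ.1)
  →2  (λ.λ.1) (λ.λ.1)

Answer: after 2 steps: (λ.λ.1) (λ.λ.1)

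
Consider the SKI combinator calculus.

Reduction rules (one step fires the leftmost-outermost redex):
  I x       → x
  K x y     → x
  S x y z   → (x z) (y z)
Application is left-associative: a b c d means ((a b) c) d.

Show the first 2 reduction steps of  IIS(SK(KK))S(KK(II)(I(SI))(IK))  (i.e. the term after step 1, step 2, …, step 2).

  start: IIS(SK(KK))S(KK(II)(I(SI))(IK))
  step 1: IS(SK(KK))S(KK(II)(I(SI))(IK))
  step 2: S(SK(KK))S(KK(II)(I(SI))(IK))

Answer: after 2 steps: S(SK(KK))S(KK(II)(I(SI))(IK))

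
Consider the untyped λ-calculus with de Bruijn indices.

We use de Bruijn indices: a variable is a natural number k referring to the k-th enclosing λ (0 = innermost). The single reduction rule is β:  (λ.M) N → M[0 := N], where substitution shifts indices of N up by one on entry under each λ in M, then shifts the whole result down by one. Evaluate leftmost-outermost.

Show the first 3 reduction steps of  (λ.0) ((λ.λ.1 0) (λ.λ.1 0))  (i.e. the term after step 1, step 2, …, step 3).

  start: (λ.0) ((λ.λ.1 0) (λ.λ.1 0))
  [1] (λ.λ.1 0) (λ.λ.1 0)
  [2] λ.(λ.λ.1 0) 0
  [3] λ.λ.1 0

Answer: after 3 steps: λ.λ.1 0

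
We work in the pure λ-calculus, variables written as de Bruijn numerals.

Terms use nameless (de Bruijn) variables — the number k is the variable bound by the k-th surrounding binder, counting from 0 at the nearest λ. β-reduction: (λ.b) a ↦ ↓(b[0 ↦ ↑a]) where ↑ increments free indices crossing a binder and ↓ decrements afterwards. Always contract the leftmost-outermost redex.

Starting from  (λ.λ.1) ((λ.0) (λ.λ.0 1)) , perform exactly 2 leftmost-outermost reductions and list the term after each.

  start: (λ.λ.1) ((λ.0) (λ.λ.0 1))
  step 1: λ.(λ.0) (λ.λ.0 1)
  step 2: λ.λ.λ.0 1

Answer: after 2 steps: λ.λ.λ.0 1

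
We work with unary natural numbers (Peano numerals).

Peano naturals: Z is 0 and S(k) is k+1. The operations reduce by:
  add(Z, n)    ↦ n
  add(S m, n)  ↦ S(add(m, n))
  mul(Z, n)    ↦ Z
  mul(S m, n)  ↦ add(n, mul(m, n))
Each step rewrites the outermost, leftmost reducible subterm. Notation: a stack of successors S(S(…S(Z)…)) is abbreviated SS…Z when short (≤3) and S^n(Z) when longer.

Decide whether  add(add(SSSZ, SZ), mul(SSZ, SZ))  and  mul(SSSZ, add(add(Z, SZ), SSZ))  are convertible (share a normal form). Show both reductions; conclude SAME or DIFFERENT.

Term A:
  start: add(add(SSSZ, SZ), mul(SSZ, SZ))
  →1  add(S(add(SSZ, SZ)), mul(SSZ, SZ))
  →2  S(add(add(SSZ, SZ), mul(SSZ, SZ)))
  →3  S(add(S(add(SZ, SZ)), mul(SSZ, SZ)))
  →4  S(S(add(add(SZ, SZ), mul(SSZ, SZ))))
  →5  S(S(add(S(add(Z, SZ)), mul(SSZ, SZ))))
  →6  S(S(S(add(add(Z, SZ), mul(SSZ, SZ)))))
  →7  S(S(S(add(SZ, mul(SSZ, SZ)))))
  →8  S(S(S(S(add(Z, mul(SSZ, SZ))))))
  →9  S(S(S(S(mul(SSZ, SZ)))))
  →10  S(S(S(S(add(SZ, mul(SZ, SZ))))))
  →11  S(S(S(S(S(add(Z, mul(SZ, SZ)))))))
  →12  S(S(S(S(S(mul(SZ, SZ))))))
  →13  S(S(S(S(S(add(SZ, mul(Z, SZ)))))))
  →14  S(S(S(S(S(S(add(Z, mul(Z, SZ))))))))
  →15  S(S(S(S(S(S(mul(Z, SZ)))))))
  →16  S^6(Z)

Term B:
  start: mul(SSSZ, add(add(Z, SZ), SSZ))
  →1  add(add(add(Z, SZ), SSZ), mul(SSZ, add(add(Z, SZ), SSZ)))
  →2  add(add(SZ, SSZ), mul(SSZ, add(add(Z, SZ), SSZ)))
  →3  add(S(add(Z, SSZ)), mul(SSZ, add(add(Z, SZ), SSZ)))
  →4  S(add(add(Z, SSZ), mul(SSZ, add(add(Z, SZ), SSZ))))
  →5  S(add(SSZ, mul(SSZ, add(add(Z, SZ), SSZ))))
  →6  S(S(add(SZ, mul(SSZ, add(add(Z, SZ), SSZ)))))
  →7  S(S(S(add(Z, mul(SSZ, add(add(Z, SZ), SSZ))))))
  →8  S(S(S(mul(SSZ, add(add(Z, SZ), SSZ)))))
  →9  S(S(S(add(add(add(Z, SZ), SSZ), mul(SZ, add(add(Z, SZ), SSZ))))))
  →10  S(S(S(add(add(SZ, SSZ), mul(SZ, add(add(Z, SZ), SSZ))))))
  →11  S(S(S(add(S(add(Z, SSZ)), mul(SZ, add(add(Z, SZ), SSZ))))))
  →12  S(S(S(S(add(add(Z, SSZ), mul(SZ, add(add(Z, SZ), SSZ)))))))
  →13  S(S(S(S(add(SSZ, mul(SZ, add(add(Z, SZ), SSZ)))))))
  →14  S(S(S(S(S(add(SZ, mul(SZ, add(add(Z, SZ), SSZ))))))))
  →15  S(S(S(S(S(S(add(Z, mul(SZ, add(add(Z, SZ), SSZ)))))))))
  →16  S(S(S(S(S(S(mul(SZ, add(add(Z, SZ), SSZ))))))))
  →17  S(S(S(S(S(S(add(add(add(Z, SZ), SSZ), mul(Z, add(add(Z, SZ), SSZ)))))))))
  →18  S(S(S(S(S(S(add(add(SZ, SSZ), mul(Z, add(add(Z, SZ), SSZ)))))))))
  →19  S(S(S(S(S(S(add(S(add(Z, SSZ)), mul(Z, add(add(Z, SZ), SSZ)))))))))
  →20  S(S(S(S(S(S(S(add(add(Z, SSZ), mul(Z, add(add(Z, SZ), SSZ))))))))))
  →21  S(S(S(S(S(S(S(add(SSZ, mul(Z, add(add(Z, SZ), SSZ))))))))))
  →22  S(S(S(S(S(S(S(S(add(SZ, mul(Z, add(add(Z, SZ), SSZ)))))))))))
  →23  S(S(S(S(S(S(S(S(S(add(Z, mul(Z, add(add(Z, SZ), SSZ))))))))))))
  →24  S(S(S(S(S(S(S(S(S(mul(Z, add(add(Z, SZ), SSZ)))))))))))
  →25  S^9(Z)

Answer: DIFFERENT — A ⇓ S^6(Z), B ⇓ S^9(Z)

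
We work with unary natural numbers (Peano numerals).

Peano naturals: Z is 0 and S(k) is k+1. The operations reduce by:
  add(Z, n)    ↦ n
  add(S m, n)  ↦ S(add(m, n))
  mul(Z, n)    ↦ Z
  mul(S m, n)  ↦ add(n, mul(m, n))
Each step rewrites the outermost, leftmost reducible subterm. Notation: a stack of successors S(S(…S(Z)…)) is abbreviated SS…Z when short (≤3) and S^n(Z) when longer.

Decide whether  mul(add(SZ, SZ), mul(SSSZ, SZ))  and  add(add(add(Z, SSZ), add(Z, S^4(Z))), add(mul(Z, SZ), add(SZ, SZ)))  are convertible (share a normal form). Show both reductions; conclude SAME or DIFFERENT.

Answer: DIFFERENT — A ⇓ S^6(Z), B ⇓ S^8(Z)

Reduction:
Term A:
  start: mul(add(SZ, SZ), mul(SSSZ, SZ))
  →1  mul(S(add(Z, SZ)), mul(SSSZ, SZ))
  →2  add(mul(SSSZ, SZ), mul(add(Z, SZ), mul(SSSZ, SZ)))
  →3  add(add(SZ, mul(SSZ, SZ)), mul(add(Z, SZ), mul(SSSZ, SZ)))
  →4  add(S(add(Z, mul(SSZ, SZ))), mul(add(Z, SZ), mul(SSSZ, SZ)))
  →5  S(add(add(Z, mul(SSZ, SZ)), mul(add(Z, SZ), mul(SSSZ, SZ))))
  →6  S(add(mul(SSZ, SZ), mul(add(Z, SZ), mul(SSSZ, SZ))))
  →7  S(add(add(SZ, mul(SZ, SZ)), mul(add(Z, SZ), mul(SSSZ, SZ))))
  →8  S(add(S(add(Z, mul(SZ, SZ))), mul(add(Z, SZ), mul(SSSZ, SZ))))
  →9  S(S(add(add(Z, mul(SZ, SZ)), mul(add(Z, SZ), mul(SSSZ, SZ)))))
  →10  S(S(add(mul(SZ, SZ), mul(add(Z, SZ), mul(SSSZ, SZ)))))
  →11  S(S(add(add(SZ, mul(Z, SZ)), mul(add(Z, SZ), mul(SSSZ, SZ)))))
  →12  S(S(add(S(add(Z, mul(Z, SZ))), mul(add(Z, SZ), mul(SSSZ, SZ)))))
  →13  S(S(S(add(add(Z, mul(Z, SZ)), mul(add(Z, SZ), mul(SSSZ, SZ))))))
  →14  S(S(S(add(mul(Z, SZ), mul(add(Z, SZ), mul(SSSZ, SZ))))))
  →15  S(S(S(add(Z, mul(add(Z, SZ), mul(SSSZ, SZ))))))
  →16  S(S(S(mul(add(Z, SZ), mul(SSSZ, SZ)))))
  →17  S(S(S(mul(SZ, mul(SSSZ, SZ)))))
  →18  S(S(S(add(mul(SSSZ, SZ), mul(Z, mul(SSSZ, SZ))))))
  →19  S(S(S(add(add(SZ, mul(SSZ, SZ)), mul(Z, mul(SSSZ, SZ))))))
  →20  S(S(S(add(S(add(Z, mul(SSZ, SZ))), mul(Z, mul(SSSZ, SZ))))))
  →21  S(S(S(S(add(add(Z, mul(SSZ, SZ)), mul(Z, mul(SSSZ, SZ)))))))
  →22  S(S(S(S(add(mul(SSZ, SZ), mul(Z, mul(SSSZ, SZ)))))))
  →23  S(S(S(S(add(add(SZ, mul(SZ, SZ)), mul(Z, mul(SSSZ, SZ)))))))
  →24  S(S(S(S(add(S(add(Z, mul(SZ, SZ))), mul(Z, mul(SSSZ, SZ)))))))
  →25  S(S(S(S(S(add(add(Z, mul(SZ, SZ)), mul(Z, mul(SSSZ, SZ))))))))
  →26  S(S(S(S(S(add(mul(SZ, SZ), mul(Z, mul(SSSZ, SZ))))))))
  →27  S(S(S(S(S(add(add(SZ, mul(Z, SZ)), mul(Z, mul(SSSZ, SZ))))))))
  →28  S(S(S(S(S(add(S(add(Z, mul(Z, SZ))), mul(Z, mul(SSSZ, SZ))))))))
  →29  S(S(S(S(S(S(add(add(Z, mul(Z, SZ)), mul(Z, mul(SSSZ, SZ)))))))))
  →30  S(S(S(S(S(S(add(mul(Z, SZ), mul(Z, mul(SSSZ, SZ)))))))))
  →31  S(S(S(S(S(S(add(Z, mul(Z, mul(SSSZ, SZ)))))))))
  →32  S(S(S(S(S(S(mul(Z, mul(SSSZ, SZ))))))))
  →33  S^6(Z)

Term B:
  start: add(add(add(Z, SSZ), add(Z, S^4(Z))), add(mul(Z, SZ), add(SZ, SZ)))
  →1  add(add(SSZ, add(Z, S^4(Z))), add(mul(Z, SZ), add(SZ, SZ)))
  →2  add(S(add(SZ, add(Z, S^4(Z)))), add(mul(Z, SZ), add(SZ, SZ)))
  →3  S(add(add(SZ, add(Z, S^4(Z))), add(mul(Z, SZ), add(SZ, SZ))))
  →4  S(add(S(add(Z, add(Z, S^4(Z)))), add(mul(Z, SZ), add(SZ, SZ))))
  →5  S(S(add(add(Z, add(Z, S^4(Z))), add(mul(Z, SZ), add(SZ, SZ)))))
  →6  S(S(add(add(Z, S^4(Z)), add(mul(Z, SZ), add(SZ, SZ)))))
  →7  S(S(add(S^4(Z), add(mul(Z, SZ), add(SZ, SZ)))))
  →8  S(S(S(add(SSSZ, add(mul(Z, SZ), add(SZ, SZ))))))
  →9  S(S(S(S(add(SSZ, add(mul(Z, SZ), add(SZ, SZ)))))))
  →10  S(S(S(S(S(add(SZ, add(mul(Z, SZ), add(SZ, SZ))))))))
  →11  S(S(S(S(S(S(add(Z, add(mul(Z, SZ), add(SZ, SZ)))))))))
  →12  S(S(S(S(S(S(add(mul(Z, SZ), add(SZ, SZ))))))))
  →13  S(S(S(S(S(S(add(Z, add(SZ, SZ))))))))
  →14  S(S(S(S(S(S(add(SZ, SZ)))))))
  →15  S(S(S(S(S(S(S(add(Z, SZ))))))))
  →16  S^8(Z)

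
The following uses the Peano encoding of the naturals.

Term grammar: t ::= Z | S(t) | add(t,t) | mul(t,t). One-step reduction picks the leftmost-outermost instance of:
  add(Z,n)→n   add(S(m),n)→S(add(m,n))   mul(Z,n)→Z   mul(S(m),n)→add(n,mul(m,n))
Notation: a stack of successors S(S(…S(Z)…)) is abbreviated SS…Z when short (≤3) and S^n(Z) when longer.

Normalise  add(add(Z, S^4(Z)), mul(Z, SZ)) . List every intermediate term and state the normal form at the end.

Answer: normal form = S^4(Z)  (in 7 steps)

Derivation:
  start: add(add(Z, S^4(Z)), mul(Z, SZ))
  step 1: add(S^4(Z), mul(Z, SZ))
  step 2: S(add(SSSZ, mul(Z, SZ)))
  step 3: S(S(add(SSZ, mul(Z, SZ))))
  step 4: S(S(S(add(SZ, mul(Z, SZ)))))
  step 5: S(S(S(S(add(Z, mul(Z, SZ))))))
  step 6: S(S(S(S(mul(Z, SZ)))))
  step 7: S^4(Z)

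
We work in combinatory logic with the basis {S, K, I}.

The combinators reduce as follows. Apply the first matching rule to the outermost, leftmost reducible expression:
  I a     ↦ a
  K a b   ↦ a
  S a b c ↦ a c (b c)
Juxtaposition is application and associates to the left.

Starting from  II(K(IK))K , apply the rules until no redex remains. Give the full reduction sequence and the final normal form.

Answer: normal form = K  (in 4 steps)

Working:
  start: II(K(IK))K
  →1  I(K(IK))K
  →2  K(IK)K
  →3  IK
  →4  K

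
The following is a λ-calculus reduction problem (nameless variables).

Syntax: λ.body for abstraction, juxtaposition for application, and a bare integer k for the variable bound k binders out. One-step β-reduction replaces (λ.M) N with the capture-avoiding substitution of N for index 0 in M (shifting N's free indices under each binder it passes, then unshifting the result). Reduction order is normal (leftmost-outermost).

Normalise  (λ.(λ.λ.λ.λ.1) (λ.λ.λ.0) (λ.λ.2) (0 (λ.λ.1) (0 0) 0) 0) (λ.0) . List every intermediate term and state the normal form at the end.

Answer: normal form = λ.0  (in 9 steps)

Reduction:
  start: (λ.(λ.λ.λ.λ.1) (λ.λ.λ.0) (λ.λ.2) (0 (λ.λ.1) (0 0) 0) 0) (λ.0)
  [1] (λ.λ.λ.λ.1) (λ.λ.λ.0) (λ.λ.λ.0) ((λ.0) (λ.λ.1) ((λ.0) (λ.0)) (λ.0)) (λ.0)
  [2] (λ.λ.λ.1) (λ.λ.λ.0) ((λ.0) (λ.λ.1) ((λ.0) (λ.0)) (λ.0)) (λ.0)
  [3] (λ.λ.1) ((λ.0) (λ.λ.1) ((λ.0) (λ.0)) (λ.0)) (λ.0)
  [4] (λ.(λ.0) (λ.λ.1) ((λ.0) (λ.0)) (λ.0)) (λ.0)
  [5] (λ.0) (λ.λ.1) ((λ.0) (λ.0)) (λ.0)
  [6] (λ.λ.1) ((λ.0) (λ.0)) (λ.0)
  [7] (λ.(λ.0) (λ.0)) (λ.0)
  [8] (λ.0) (λ.0)
  [9] λ.0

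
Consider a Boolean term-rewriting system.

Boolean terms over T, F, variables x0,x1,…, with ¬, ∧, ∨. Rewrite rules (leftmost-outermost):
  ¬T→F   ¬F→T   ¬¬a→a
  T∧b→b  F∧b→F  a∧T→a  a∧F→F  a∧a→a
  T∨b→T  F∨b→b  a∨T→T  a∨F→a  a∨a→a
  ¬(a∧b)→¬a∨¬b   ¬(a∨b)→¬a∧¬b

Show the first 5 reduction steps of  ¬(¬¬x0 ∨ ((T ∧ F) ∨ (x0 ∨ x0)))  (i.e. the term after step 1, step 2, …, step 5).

Answer: after 5 steps: ¬x0 ∧ ((F ∨ ¬F) ∧ ¬(x0 ∨ x0))

Derivation:
  start: ¬(¬¬x0 ∨ ((T ∧ F) ∨ (x0 ∨ x0)))
  →1  ¬¬¬x0 ∧ ¬((T ∧ F) ∨ (x0 ∨ x0))
  →2  ¬x0 ∧ ¬((T ∧ F) ∨ (x0 ∨ x0))
  →3  ¬x0 ∧ (¬(T ∧ F) ∧ ¬(x0 ∨ x0))
  →4  ¬x0 ∧ ((¬T ∨ ¬F) ∧ ¬(x0 ∨ x0))
  →5  ¬x0 ∧ ((F ∨ ¬F) ∧ ¬(x0 ∨ x0))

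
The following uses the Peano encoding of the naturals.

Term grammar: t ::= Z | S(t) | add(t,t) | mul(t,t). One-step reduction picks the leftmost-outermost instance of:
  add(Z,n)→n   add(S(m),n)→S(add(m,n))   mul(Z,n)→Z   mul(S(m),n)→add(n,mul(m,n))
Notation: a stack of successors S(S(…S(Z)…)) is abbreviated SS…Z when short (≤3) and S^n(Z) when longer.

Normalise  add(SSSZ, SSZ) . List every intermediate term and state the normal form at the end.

Answer: normal form = S^5(Z)  (in 4 steps)

Reduction:
  start: add(SSSZ, SSZ)
  →1  S(add(SSZ, SSZ))
  →2  S(S(add(SZ, SSZ)))
  →3  S(S(S(add(Z, SSZ))))
  →4  S^5(Z)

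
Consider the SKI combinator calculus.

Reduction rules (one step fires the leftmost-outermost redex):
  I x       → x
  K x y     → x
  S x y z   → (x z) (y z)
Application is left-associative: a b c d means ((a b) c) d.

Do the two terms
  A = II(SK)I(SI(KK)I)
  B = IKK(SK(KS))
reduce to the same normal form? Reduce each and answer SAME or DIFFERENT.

Term A:
  start: II(SK)I(SI(KK)I)
  step 1: I(SK)I(SI(KK)I)
  step 2: SKI(SI(KK)I)
  step 3: K(SI(KK)I)(I(SI(KK)I))
  step 4: SI(KK)I
  step 5: II(KKI)
  step 6: I(KKI)
  step 7: KKI
  step 8: K

Term B:
  start: IKK(SK(KS))
  step 1: KK(SK(KS))
  step 2: K

Answer: SAME — A ⇓ K, B ⇓ K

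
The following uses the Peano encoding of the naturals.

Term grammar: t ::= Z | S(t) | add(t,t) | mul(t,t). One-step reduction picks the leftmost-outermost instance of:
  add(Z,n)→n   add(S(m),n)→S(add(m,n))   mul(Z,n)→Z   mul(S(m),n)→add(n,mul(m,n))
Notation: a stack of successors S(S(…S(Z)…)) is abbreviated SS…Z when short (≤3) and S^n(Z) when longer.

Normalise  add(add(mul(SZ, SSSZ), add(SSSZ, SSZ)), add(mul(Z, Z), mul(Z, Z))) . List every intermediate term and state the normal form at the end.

Answer: normal form = S^8(Z)  (in 26 steps)

Reduction:
  start: add(add(mul(SZ, SSSZ), add(SSSZ, SSZ)), add(mul(Z, Z), mul(Z, Z)))
  →1  add(add(add(SSSZ, mul(Z, SSSZ)), add(SSSZ, SSZ)), add(mul(Z, Z), mul(Z, Z)))
  →2  add(add(S(add(SSZ, mul(Z, SSSZ))), add(SSSZ, SSZ)), add(mul(Z, Z), mul(Z, Z)))
  →3  add(S(add(add(SSZ, mul(Z, SSSZ)), add(SSSZ, SSZ))), add(mul(Z, Z), mul(Z, Z)))
  →4  S(add(add(add(SSZ, mul(Z, SSSZ)), add(SSSZ, SSZ)), add(mul(Z, Z), mul(Z, Z))))
  →5  S(add(add(S(add(SZ, mul(Z, SSSZ))), add(SSSZ, SSZ)), add(mul(Z, Z), mul(Z, Z))))
  →6  S(add(S(add(add(SZ, mul(Z, SSSZ)), add(SSSZ, SSZ))), add(mul(Z, Z), mul(Z, Z))))
  →7  S(S(add(add(add(SZ, mul(Z, SSSZ)), add(SSSZ, SSZ)), add(mul(Z, Z), mul(Z, Z)))))
  →8  S(S(add(add(S(add(Z, mul(Z, SSSZ))), add(SSSZ, SSZ)), add(mul(Z, Z), mul(Z, Z)))))
  →9  S(S(add(S(add(add(Z, mul(Z, SSSZ)), add(SSSZ, SSZ))), add(mul(Z, Z), mul(Z, Z)))))
  →10  S(S(S(add(add(add(Z, mul(Z, SSSZ)), add(SSSZ, SSZ)), add(mul(Z, Z), mul(Z, Z))))))
  →11  S(S(S(add(add(mul(Z, SSSZ), add(SSSZ, SSZ)), add(mul(Z, Z), mul(Z, Z))))))
  →12  S(S(S(add(add(Z, add(SSSZ, SSZ)), add(mul(Z, Z), mul(Z, Z))))))
  →13  S(S(S(add(add(SSSZ, SSZ), add(mul(Z, Z), mul(Z, Z))))))
  →14  S(S(S(add(S(add(SSZ, SSZ)), add(mul(Z, Z), mul(Z, Z))))))
  →15  S(S(S(S(add(add(SSZ, SSZ), add(mul(Z, Z), mul(Z, Z)))))))
  →16  S(S(S(S(add(S(add(SZ, SSZ)), add(mul(Z, Z), mul(Z, Z)))))))
  →17  S(S(S(S(S(add(add(SZ, SSZ), add(mul(Z, Z), mul(Z, Z))))))))
  →18  S(S(S(S(S(add(S(add(Z, SSZ)), add(mul(Z, Z), mul(Z, Z))))))))
  →19  S(S(S(S(S(S(add(add(Z, SSZ), add(mul(Z, Z), mul(Z, Z)))))))))
  →20  S(S(S(S(S(S(add(SSZ, add(mul(Z, Z), mul(Z, Z)))))))))
  →21  S(S(S(S(S(S(S(add(SZ, add(mul(Z, Z), mul(Z, Z))))))))))
  →22  S(S(S(S(S(S(S(S(add(Z, add(mul(Z, Z), mul(Z, Z)))))))))))
  →23  S(S(S(S(S(S(S(S(add(mul(Z, Z), mul(Z, Z))))))))))
  →24  S(S(S(S(S(S(S(S(add(Z, mul(Z, Z))))))))))
  →25  S(S(S(S(S(S(S(S(mul(Z, Z)))))))))
  →26  S^8(Z)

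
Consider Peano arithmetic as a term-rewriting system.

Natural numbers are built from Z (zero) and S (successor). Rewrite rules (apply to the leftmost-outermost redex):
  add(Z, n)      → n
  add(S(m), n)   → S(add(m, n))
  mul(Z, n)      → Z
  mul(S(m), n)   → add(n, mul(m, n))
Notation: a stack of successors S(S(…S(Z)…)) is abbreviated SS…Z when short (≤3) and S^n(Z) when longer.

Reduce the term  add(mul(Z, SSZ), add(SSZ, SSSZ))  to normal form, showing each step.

  start: add(mul(Z, SSZ), add(SSZ, SSSZ))
  →1  add(Z, add(SSZ, SSSZ))
  →2  add(SSZ, SSSZ)
  →3  S(add(SZ, SSSZ))
  →4  S(S(add(Z, SSSZ)))
  →5  S^5(Z)

Answer: normal form = S^5(Z)  (in 5 steps)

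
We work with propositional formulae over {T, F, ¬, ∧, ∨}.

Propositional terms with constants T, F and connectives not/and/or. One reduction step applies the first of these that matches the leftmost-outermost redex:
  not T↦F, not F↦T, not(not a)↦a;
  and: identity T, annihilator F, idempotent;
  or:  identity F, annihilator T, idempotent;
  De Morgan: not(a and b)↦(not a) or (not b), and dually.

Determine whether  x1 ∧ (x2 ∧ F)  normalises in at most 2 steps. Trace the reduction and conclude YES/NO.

Answer: YES — reaches normal form F in 2 ≤ 2 steps

Derivation:
  start: x1 ∧ (x2 ∧ F)
  step 1: x1 ∧ F
  step 2: F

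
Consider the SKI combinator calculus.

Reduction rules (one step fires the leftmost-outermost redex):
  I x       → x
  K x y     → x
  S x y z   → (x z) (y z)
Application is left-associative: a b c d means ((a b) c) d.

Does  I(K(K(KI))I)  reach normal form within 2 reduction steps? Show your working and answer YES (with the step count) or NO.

  start: I(K(K(KI))I)
  step 1: K(K(KI))I
  step 2: K(KI)

Answer: YES — reaches normal form K(KI) in 2 ≤ 2 steps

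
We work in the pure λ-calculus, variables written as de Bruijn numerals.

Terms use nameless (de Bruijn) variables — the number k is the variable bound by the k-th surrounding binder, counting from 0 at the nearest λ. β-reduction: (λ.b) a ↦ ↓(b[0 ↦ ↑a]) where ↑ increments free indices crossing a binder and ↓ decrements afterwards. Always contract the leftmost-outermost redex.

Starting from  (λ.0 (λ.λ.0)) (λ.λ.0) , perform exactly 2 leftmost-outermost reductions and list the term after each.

  start: (λ.0 (λ.λ.0)) (λ.λ.0)
  →1  (λ.λ.0) (λ.λ.0)
  →2  λ.0

Answer: after 2 steps: λ.0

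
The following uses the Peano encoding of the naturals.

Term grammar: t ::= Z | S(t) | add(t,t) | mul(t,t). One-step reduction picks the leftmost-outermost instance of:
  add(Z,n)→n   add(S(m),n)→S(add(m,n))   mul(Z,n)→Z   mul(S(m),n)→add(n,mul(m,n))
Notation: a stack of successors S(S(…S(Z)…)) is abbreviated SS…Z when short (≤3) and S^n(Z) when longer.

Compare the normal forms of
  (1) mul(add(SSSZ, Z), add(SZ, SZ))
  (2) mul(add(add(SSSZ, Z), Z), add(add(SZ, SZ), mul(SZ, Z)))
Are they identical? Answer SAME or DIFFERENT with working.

Term A:
  start: mul(add(SSSZ, Z), add(SZ, SZ))
  [1] mul(S(add(SSZ, Z)), add(SZ, SZ))
  [2] add(add(SZ, SZ), mul(add(SSZ, Z), add(SZ, SZ)))
  [3] add(S(add(Z, SZ)), mul(add(SSZ, Z), add(SZ, SZ)))
  [4] S(add(add(Z, SZ), mul(add(SSZ, Z), add(SZ, SZ))))
  [5] S(add(SZ, mul(add(SSZ, Z), add(SZ, SZ))))
  [6] S(S(add(Z, mul(add(SSZ, Z), add(SZ, SZ)))))
  [7] S(S(mul(add(SSZ, Z), add(SZ, SZ))))
  [8] S(S(mul(S(add(SZ, Z)), add(SZ, SZ))))
  [9] S(S(add(add(SZ, SZ), mul(add(SZ, Z), add(SZ, SZ)))))
  [10] S(S(add(S(add(Z, SZ)), mul(add(SZ, Z), add(SZ, SZ)))))
  [11] S(S(S(add(add(Z, SZ), mul(add(SZ, Z), add(SZ, SZ))))))
  [12] S(S(S(add(SZ, mul(add(SZ, Z), add(SZ, SZ))))))
  [13] S(S(S(S(add(Z, mul(add(SZ, Z), add(SZ, SZ)))))))
  [14] S(S(S(S(mul(add(SZ, Z), add(SZ, SZ))))))
  [15] S(S(S(S(mul(S(add(Z, Z)), add(SZ, SZ))))))
  [16] S(S(S(S(add(add(SZ, SZ), mul(add(Z, Z), add(SZ, SZ)))))))
  [17] S(S(S(S(add(S(add(Z, SZ)), mul(add(Z, Z), add(SZ, SZ)))))))
  [18] S(S(S(S(S(add(add(Z, SZ), mul(add(Z, Z), add(SZ, SZ))))))))
  [19] S(S(S(S(S(add(SZ, mul(add(Z, Z), add(SZ, SZ))))))))
  [20] S(S(S(S(S(S(add(Z, mul(add(Z, Z), add(SZ, SZ)))))))))
  [21] S(S(S(S(S(S(mul(add(Z, Z), add(SZ, SZ))))))))
  [22] S(S(S(S(S(S(mul(Z, add(SZ, SZ))))))))
  [23] S^6(Z)

Term B:
  start: mul(add(add(SSSZ, Z), Z), add(add(SZ, SZ), mul(SZ, Z)))
  [1] mul(add(S(add(SSZ, Z)), Z), add(add(SZ, SZ), mul(SZ, Z)))
  [2] mul(S(add(add(SSZ, Z), Z)), add(add(SZ, SZ), mul(SZ, Z)))
  [3] add(add(add(SZ, SZ), mul(SZ, Z)), mul(add(add(SSZ, Z), Z), add(add(SZ, SZ), mul(SZ, Z))))
  [4] add(add(S(add(Z, SZ)), mul(SZ, Z)), mul(add(add(SSZ, Z), Z), add(add(SZ, SZ), mul(SZ, Z))))
  [5] add(S(add(add(Z, SZ), mul(SZ, Z))), mul(add(add(SSZ, Z), Z), add(add(SZ, SZ), mul(SZ, Z))))
  [6] S(add(add(add(Z, SZ), mul(SZ, Z)), mul(add(add(SSZ, Z), Z), add(add(SZ, SZ), mul(SZ, Z)))))
  [7] S(add(add(SZ, mul(SZ, Z)), mul(add(add(SSZ, Z), Z), add(add(SZ, SZ), mul(SZ, Z)))))
  [8] S(add(S(add(Z, mul(SZ, Z))), mul(add(add(SSZ, Z), Z), add(add(SZ, SZ), mul(SZ, Z)))))
  [9] S(S(add(add(Z, mul(SZ, Z)), mul(add(add(SSZ, Z), Z), add(add(SZ, SZ), mul(SZ, Z))))))
  [10] S(S(add(mul(SZ, Z), mul(add(add(SSZ, Z), Z), add(add(SZ, SZ), mul(SZ, Z))))))
  [11] S(S(add(add(Z, mul(Z, Z)), mul(add(add(SSZ, Z), Z), add(add(SZ, SZ), mul(SZ, Z))))))
  [12] S(S(add(mul(Z, Z), mul(add(add(SSZ, Z), Z), add(add(SZ, SZ), mul(SZ, Z))))))
  [13] S(S(add(Z, mul(add(add(SSZ, Z), Z), add(add(SZ, SZ), mul(SZ, Z))))))
  [14] S(S(mul(add(add(SSZ, Z), Z), add(add(SZ, SZ), mul(SZ, Z)))))
  [15] S(S(mul(add(S(add(SZ, Z)), Z), add(add(SZ, SZ), mul(SZ, Z)))))
  [16] S(S(mul(S(add(add(SZ, Z), Z)), add(add(SZ, SZ), mul(SZ, Z)))))
  [17] S(S(add(add(add(SZ, SZ), mul(SZ, Z)), mul(add(add(SZ, Z), Z), add(add(SZ, SZ), mul(SZ, Z))))))
  [18] S(S(add(add(S(add(Z, SZ)), mul(SZ, Z)), mul(add(add(SZ, Z), Z), add(add(SZ, SZ), mul(SZ, Z))))))
  [19] S(S(add(S(add(add(Z, SZ), mul(SZ, Z))), mul(add(add(SZ, Z), Z), add(add(SZ, SZ), mul(SZ, Z))))))
  [20] S(S(S(add(add(add(Z, SZ), mul(SZ, Z)), mul(add(add(SZ, Z), Z), add(add(SZ, SZ), mul(SZ, Z)))))))
  [21] S(S(S(add(add(SZ, mul(SZ, Z)), mul(add(add(SZ, Z), Z), add(add(SZ, SZ), mul(SZ, Z)))))))
  [22] S(S(S(add(S(add(Z, mul(SZ, Z))), mul(add(add(SZ, Z), Z), add(add(SZ, SZ), mul(SZ, Z)))))))
  [23] S(S(S(S(add(add(Z, mul(SZ, Z)), mul(add(add(SZ, Z), Z), add(add(SZ, SZ), mul(SZ, Z))))))))
  [24] S(S(S(S(add(mul(SZ, Z), mul(add(add(SZ, Z), Z), add(add(SZ, SZ), mul(SZ, Z))))))))
  [25] S(S(S(S(add(add(Z, mul(Z, Z)), mul(add(add(SZ, Z), Z), add(add(SZ, SZ), mul(SZ, Z))))))))
  [26] S(S(S(S(add(mul(Z, Z), mul(add(add(SZ, Z), Z), add(add(SZ, SZ), mul(SZ, Z))))))))
  [27] S(S(S(S(add(Z, mul(add(add(SZ, Z), Z), add(add(SZ, SZ), mul(SZ, Z))))))))
  [28] S(S(S(S(mul(add(add(SZ, Z), Z), add(add(SZ, SZ), mul(SZ, Z)))))))
  [29] S(S(S(S(mul(add(S(add(Z, Z)), Z), add(add(SZ, SZ), mul(SZ, Z)))))))
  [30] S(S(S(S(mul(S(add(add(Z, Z), Z)), add(add(SZ, SZ), mul(SZ, Z)))))))
  [31] S(S(S(S(add(add(add(SZ, SZ), mul(SZ, Z)), mul(add(add(Z, Z), Z), add(add(SZ, SZ), mul(SZ, Z))))))))
  [32] S(S(S(S(add(add(S(add(Z, SZ)), mul(SZ, Z)), mul(add(add(Z, Z), Z), add(add(SZ, SZ), mul(SZ, Z))))))))
  [33] S(S(S(S(add(S(add(add(Z, SZ), mul(SZ, Z))), mul(add(add(Z, Z), Z), add(add(SZ, SZ), mul(SZ, Z))))))))
  [34] S(S(S(S(S(add(add(add(Z, SZ), mul(SZ, Z)), mul(add(add(Z, Z), Z), add(add(SZ, SZ), mul(SZ, Z)))))))))
  [35] S(S(S(S(S(add(add(SZ, mul(SZ, Z)), mul(add(add(Z, Z), Z), add(add(SZ, SZ), mul(SZ, Z)))))))))
  [36] S(S(S(S(S(add(S(add(Z, mul(SZ, Z))), mul(add(add(Z, Z), Z), add(add(SZ, SZ), mul(SZ, Z)))))))))
  [37] S(S(S(S(S(S(add(add(Z, mul(SZ, Z)), mul(add(add(Z, Z), Z), add(add(SZ, SZ), mul(SZ, Z))))))))))
  [38] S(S(S(S(S(S(add(mul(SZ, Z), mul(add(add(Z, Z), Z), add(add(SZ, SZ), mul(SZ, Z))))))))))
  [39] S(S(S(S(S(S(add(add(Z, mul(Z, Z)), mul(add(add(Z, Z), Z), add(add(SZ, SZ), mul(SZ, Z))))))))))
  [40] S(S(S(S(S(S(add(mul(Z, Z), mul(add(add(Z, Z), Z), add(add(SZ, SZ), mul(SZ, Z))))))))))
  [41] S(S(S(S(S(S(add(Z, mul(add(add(Z, Z), Z), add(add(SZ, SZ), mul(SZ, Z))))))))))
  [42] S(S(S(S(S(S(mul(add(add(Z, Z), Z), add(add(SZ, SZ), mul(SZ, Z)))))))))
  [43] S(S(S(S(S(S(mul(add(Z, Z), add(add(SZ, SZ), mul(SZ, Z)))))))))
  [44] S(S(S(S(S(S(mul(Z, add(add(SZ, SZ), mul(SZ, Z)))))))))
  [45] S^6(Z)

Answer: SAME — A ⇓ S^6(Z), B ⇓ S^6(Z)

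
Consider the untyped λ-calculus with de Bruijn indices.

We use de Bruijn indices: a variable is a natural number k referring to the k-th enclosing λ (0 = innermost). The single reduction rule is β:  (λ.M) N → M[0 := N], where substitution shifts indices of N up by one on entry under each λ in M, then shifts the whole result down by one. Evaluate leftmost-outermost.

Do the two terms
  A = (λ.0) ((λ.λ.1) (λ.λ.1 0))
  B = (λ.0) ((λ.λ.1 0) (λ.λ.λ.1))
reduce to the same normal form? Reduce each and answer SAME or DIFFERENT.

Answer: DIFFERENT — A ⇓ λ.λ.λ.1 0, B ⇓ λ.λ.λ.1

Reduction:
Term A:
  start: (λ.0) ((λ.λ.1) (λ.λ.1 0))
  [1] (λ.λ.1) (λ.λ.1 0)
  [2] λ.λ.λ.1 0

Term B:
  start: (λ.0) ((λ.λ.1 0) (λ.λ.λ.1))
  [1] (λ.λ.1 0) (λ.λ.λ.1)
  [2] λ.(λ.λ.λ.1) 0
  [3] λ.λ.λ.1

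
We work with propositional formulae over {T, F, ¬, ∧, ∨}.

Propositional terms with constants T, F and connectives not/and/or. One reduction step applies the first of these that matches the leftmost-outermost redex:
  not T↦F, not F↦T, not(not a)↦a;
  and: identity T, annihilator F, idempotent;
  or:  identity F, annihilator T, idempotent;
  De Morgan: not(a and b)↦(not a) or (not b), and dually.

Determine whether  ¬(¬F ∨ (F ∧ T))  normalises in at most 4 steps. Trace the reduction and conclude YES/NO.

Answer: YES — reaches normal form F in 3 ≤ 4 steps

Derivation:
  start: ¬(¬F ∨ (F ∧ T))
  →1  ¬¬F ∧ ¬(F ∧ T)
  →2  F ∧ ¬(F ∧ T)
  →3  F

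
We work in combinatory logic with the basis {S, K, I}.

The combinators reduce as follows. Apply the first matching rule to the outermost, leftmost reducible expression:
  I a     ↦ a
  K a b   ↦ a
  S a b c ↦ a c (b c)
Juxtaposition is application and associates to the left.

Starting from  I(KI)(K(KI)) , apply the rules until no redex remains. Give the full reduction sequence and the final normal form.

Answer: normal form = I  (in 2 steps)

Working:
  start: I(KI)(K(KI))
  →1  KI(K(KI))
  →2  I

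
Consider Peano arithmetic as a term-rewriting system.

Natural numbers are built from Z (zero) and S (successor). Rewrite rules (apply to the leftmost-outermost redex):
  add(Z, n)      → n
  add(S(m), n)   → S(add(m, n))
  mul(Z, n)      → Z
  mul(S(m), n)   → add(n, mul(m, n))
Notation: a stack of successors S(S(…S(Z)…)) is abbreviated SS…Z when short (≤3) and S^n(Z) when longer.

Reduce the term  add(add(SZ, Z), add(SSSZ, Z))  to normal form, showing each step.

  start: add(add(SZ, Z), add(SSSZ, Z))
  [1] add(S(add(Z, Z)), add(SSSZ, Z))
  [2] S(add(add(Z, Z), add(SSSZ, Z)))
  [3] S(add(Z, add(SSSZ, Z)))
  [4] S(add(SSSZ, Z))
  [5] S(S(add(SSZ, Z)))
  [6] S(S(S(add(SZ, Z))))
  [7] S(S(S(S(add(Z, Z)))))
  [8] S^4(Z)

Answer: normal form = S^4(Z)  (in 8 steps)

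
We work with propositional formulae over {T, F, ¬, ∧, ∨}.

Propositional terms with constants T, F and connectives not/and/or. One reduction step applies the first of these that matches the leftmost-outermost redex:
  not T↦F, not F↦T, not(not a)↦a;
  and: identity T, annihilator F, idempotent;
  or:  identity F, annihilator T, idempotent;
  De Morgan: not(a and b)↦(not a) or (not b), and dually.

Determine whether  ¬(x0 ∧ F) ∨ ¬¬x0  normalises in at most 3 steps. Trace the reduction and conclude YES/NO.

  start: ¬(x0 ∧ F) ∨ ¬¬x0
  step 1: (¬x0 ∨ ¬F) ∨ ¬¬x0
  step 2: (¬x0 ∨ T) ∨ ¬¬x0
  step 3: T ∨ ¬¬x0

Answer: NO — after 3 steps the term is T ∨ ¬¬x0, not yet normal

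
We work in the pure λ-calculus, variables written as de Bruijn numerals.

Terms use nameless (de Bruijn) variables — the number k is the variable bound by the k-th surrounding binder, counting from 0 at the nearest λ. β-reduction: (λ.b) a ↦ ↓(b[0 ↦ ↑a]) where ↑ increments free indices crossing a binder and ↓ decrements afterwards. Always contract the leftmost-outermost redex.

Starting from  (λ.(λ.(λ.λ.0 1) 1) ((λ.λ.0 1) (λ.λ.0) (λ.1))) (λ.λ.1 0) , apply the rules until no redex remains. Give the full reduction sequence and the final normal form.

  start: (λ.(λ.(λ.λ.0 1) 1) ((λ.λ.0 1) (λ.λ.0) (λ.1))) (λ.λ.1 0)
  [1] (λ.(λ.λ.0 1) (λ.λ.1 0)) ((λ.λ.0 1) (λ.λ.0) (λ.λ.λ.1 0))
  [2] (λ.λ.0 1) (λ.λ.1 0)
  [3] λ.0 (λ.λ.1 0)

Answer: normal form = λ.0 (λ.λ.1 0)  (in 3 steps)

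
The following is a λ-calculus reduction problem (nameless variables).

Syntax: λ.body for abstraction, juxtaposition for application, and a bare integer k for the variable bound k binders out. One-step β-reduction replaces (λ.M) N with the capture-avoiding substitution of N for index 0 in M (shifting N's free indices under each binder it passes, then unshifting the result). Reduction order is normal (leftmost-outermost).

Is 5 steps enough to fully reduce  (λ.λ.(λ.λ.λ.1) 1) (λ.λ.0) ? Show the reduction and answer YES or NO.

Answer: YES — reaches normal form λ.λ.λ.1 in 2 ≤ 5 steps

Reduction:
  start: (λ.λ.(λ.λ.λ.1) 1) (λ.λ.0)
  step 1: λ.(λ.λ.λ.1) (λ.λ.0)
  step 2: λ.λ.λ.1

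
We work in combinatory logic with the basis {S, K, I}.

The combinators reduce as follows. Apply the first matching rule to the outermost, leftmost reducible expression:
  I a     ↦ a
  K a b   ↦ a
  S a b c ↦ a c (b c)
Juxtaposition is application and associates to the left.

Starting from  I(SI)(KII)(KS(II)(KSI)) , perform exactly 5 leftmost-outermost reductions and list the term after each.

  start: I(SI)(KII)(KS(II)(KSI))
  →1  SI(KII)(KS(II)(KSI))
  →2  I(KS(II)(KSI))(KII(KS(II)(KSI)))
  →3  KS(II)(KSI)(KII(KS(II)(KSI)))
  →4  S(KSI)(KII(KS(II)(KSI)))
  →5  SS(KII(KS(II)(KSI)))

Answer: after 5 steps: SS(KII(KS(II)(KSI)))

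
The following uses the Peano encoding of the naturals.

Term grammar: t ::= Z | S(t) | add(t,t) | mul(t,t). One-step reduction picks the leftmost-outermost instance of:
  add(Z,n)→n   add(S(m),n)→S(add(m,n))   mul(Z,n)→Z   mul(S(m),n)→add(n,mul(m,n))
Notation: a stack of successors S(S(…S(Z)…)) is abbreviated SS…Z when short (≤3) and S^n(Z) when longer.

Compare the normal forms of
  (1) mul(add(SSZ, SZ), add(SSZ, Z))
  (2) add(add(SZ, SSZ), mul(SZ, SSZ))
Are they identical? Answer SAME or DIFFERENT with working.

Term A:
  start: mul(add(SSZ, SZ), add(SSZ, Z))
  →1  mul(S(add(SZ, SZ)), add(SSZ, Z))
  →2  add(add(SSZ, Z), mul(add(SZ, SZ), add(SSZ, Z)))
  →3  add(S(add(SZ, Z)), mul(add(SZ, SZ), add(SSZ, Z)))
  →4  S(add(add(SZ, Z), mul(add(SZ, SZ), add(SSZ, Z))))
  →5  S(add(S(add(Z, Z)), mul(add(SZ, SZ), add(SSZ, Z))))
  →6  S(S(add(add(Z, Z), mul(add(SZ, SZ), add(SSZ, Z)))))
  →7  S(S(add(Z, mul(add(SZ, SZ), add(SSZ, Z)))))
  →8  S(S(mul(add(SZ, SZ), add(SSZ, Z))))
  →9  S(S(mul(S(add(Z, SZ)), add(SSZ, Z))))
  →10  S(S(add(add(SSZ, Z), mul(add(Z, SZ), add(SSZ, Z)))))
  →11  S(S(add(S(add(SZ, Z)), mul(add(Z, SZ), add(SSZ, Z)))))
  →12  S(S(S(add(add(SZ, Z), mul(add(Z, SZ), add(SSZ, Z))))))
  →13  S(S(S(add(S(add(Z, Z)), mul(add(Z, SZ), add(SSZ, Z))))))
  →14  S(S(S(S(add(add(Z, Z), mul(add(Z, SZ), add(SSZ, Z)))))))
  →15  S(S(S(S(add(Z, mul(add(Z, SZ), add(SSZ, Z)))))))
  →16  S(S(S(S(mul(add(Z, SZ), add(SSZ, Z))))))
  →17  S(S(S(S(mul(SZ, add(SSZ, Z))))))
  →18  S(S(S(S(add(add(SSZ, Z), mul(Z, add(SSZ, Z)))))))
  →19  S(S(S(S(add(S(add(SZ, Z)), mul(Z, add(SSZ, Z)))))))
  →20  S(S(S(S(S(add(add(SZ, Z), mul(Z, add(SSZ, Z))))))))
  →21  S(S(S(S(S(add(S(add(Z, Z)), mul(Z, add(SSZ, Z))))))))
  →22  S(S(S(S(S(S(add(add(Z, Z), mul(Z, add(SSZ, Z)))))))))
  →23  S(S(S(S(S(S(add(Z, mul(Z, add(SSZ, Z)))))))))
  →24  S(S(S(S(S(S(mul(Z, add(SSZ, Z))))))))
  →25  S^6(Z)

Term B:
  start: add(add(SZ, SSZ), mul(SZ, SSZ))
  →1  add(S(add(Z, SSZ)), mul(SZ, SSZ))
  →2  S(add(add(Z, SSZ), mul(SZ, SSZ)))
  →3  S(add(SSZ, mul(SZ, SSZ)))
  →4  S(S(add(SZ, mul(SZ, SSZ))))
  →5  S(S(S(add(Z, mul(SZ, SSZ)))))
  →6  S(S(S(mul(SZ, SSZ))))
  →7  S(S(S(add(SSZ, mul(Z, SSZ)))))
  →8  S(S(S(S(add(SZ, mul(Z, SSZ))))))
  →9  S(S(S(S(S(add(Z, mul(Z, SSZ)))))))
  →10  S(S(S(S(S(mul(Z, SSZ))))))
  →11  S^5(Z)

Answer: DIFFERENT — A ⇓ S^6(Z), B ⇓ S^5(Z)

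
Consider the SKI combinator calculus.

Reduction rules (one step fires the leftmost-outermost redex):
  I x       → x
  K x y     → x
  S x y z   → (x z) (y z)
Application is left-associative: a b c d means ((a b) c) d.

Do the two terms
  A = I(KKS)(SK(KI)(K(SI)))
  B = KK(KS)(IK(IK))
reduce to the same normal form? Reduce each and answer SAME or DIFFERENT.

Answer: DIFFERENT — A ⇓ K(K(SI)), B ⇓ K(KK)

Working:
Term A:
  start: I(KKS)(SK(KI)(K(SI)))
  →1  KKS(SK(KI)(K(SI)))
  →2  K(SK(KI)(K(SI)))
  →3  K(K(K(SI))(KI(K(SI))))
  →4  K(K(SI))

Term B:
  start: KK(KS)(IK(IK))
  →1  K(IK(IK))
  →2  K(K(IK))
  →3  K(KK)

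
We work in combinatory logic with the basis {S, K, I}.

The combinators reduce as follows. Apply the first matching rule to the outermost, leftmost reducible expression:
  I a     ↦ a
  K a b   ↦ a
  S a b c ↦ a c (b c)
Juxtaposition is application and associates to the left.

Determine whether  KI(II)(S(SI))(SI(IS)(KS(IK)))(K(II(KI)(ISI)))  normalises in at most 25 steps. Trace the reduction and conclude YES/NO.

  start: KI(II)(S(SI))(SI(IS)(KS(IK)))(K(II(KI)(ISI)))
  step 1: I(S(SI))(SI(IS)(KS(IK)))(K(II(KI)(ISI)))
  step 2: S(SI)(SI(IS)(KS(IK)))(K(II(KI)(ISI)))
  step 3: SI(K(II(KI)(ISI)))(SI(IS)(KS(IK))(K(II(KI)(ISI))))
  step 4: I(SI(IS)(KS(IK))(K(II(KI)(ISI))))(K(II(KI)(ISI))(SI(IS)(KS(IK))(K(II(KI)(ISI)))))
  step 5: SI(IS)(KS(IK))(K(II(KI)(ISI)))(K(II(KI)(ISI))(SI(IS)(KS(IK))(K(II(KI)(ISI)))))
  step 6: I(KS(IK))(IS(KS(IK)))(K(II(KI)(ISI)))(K(II(KI)(ISI))(SI(IS)(KS(IK))(K(II(KI)(ISI)))))
  step 7: KS(IK)(IS(KS(IK)))(K(II(KI)(ISI)))(K(II(KI)(ISI))(SI(IS)(KS(IK))(K(II(KI)(ISI)))))
  step 8: S(IS(KS(IK)))(K(II(KI)(ISI)))(K(II(KI)(ISI))(SI(IS)(KS(IK))(K(II(KI)(ISI)))))
  step 9: IS(KS(IK))(K(II(KI)(ISI))(SI(IS)(KS(IK))(K(II(KI)(ISI)))))(K(II(KI)(ISI))(K(II(KI)(ISI))(SI(IS)(KS(IK))(K(II(KI)(ISI))))))
  step 10: S(KS(IK))(K(II(KI)(ISI))(SI(IS)(KS(IK))(K(II(KI)(ISI)))))(K(II(KI)(ISI))(K(II(KI)(ISI))(SI(IS)(KS(IK))(K(II(KI)(ISI))))))
  step 11: KS(IK)(K(II(KI)(ISI))(K(II(KI)(ISI))(SI(IS)(KS(IK))(K(II(KI)(ISI))))))(K(II(KI)(ISI))(SI(IS)(KS(IK))(K(II(KI)(ISI))))(K(II(KI)(ISI))(K(II(KI)(ISI))(SI(IS)(KS(IK))(K(II(KI)(ISI)))))))
  step 12: S(K(II(KI)(ISI))(K(II(KI)(ISI))(SI(IS)(KS(IK))(K(II(KI)(ISI))))))(K(II(KI)(ISI))(SI(IS)(KS(IK))(K(II(KI)(ISI))))(K(II(KI)(ISI))(K(II(KI)(ISI))(SI(IS)(KS(IK))(K(II(KI)(ISI)))))))
  step 13: S(II(KI)(ISI))(K(II(KI)(ISI))(SI(IS)(KS(IK))(K(II(KI)(ISI))))(K(II(KI)(ISI))(K(II(KI)(ISI))(SI(IS)(KS(IK))(K(II(KI)(ISI)))))))
  step 14: S(I(KI)(ISI))(K(II(KI)(ISI))(SI(IS)(KS(IK))(K(II(KI)(ISI))))(K(II(KI)(ISI))(K(II(KI)(ISI))(SI(IS)(KS(IK))(K(II(KI)(ISI)))))))
  step 15: S(KI(ISI))(K(II(KI)(ISI))(SI(IS)(KS(IK))(K(II(KI)(ISI))))(K(II(KI)(ISI))(K(II(KI)(ISI))(SI(IS)(KS(IK))(K(II(KI)(ISI)))))))
  step 16: SI(K(II(KI)(ISI))(SI(IS)(KS(IK))(K(II(KI)(ISI))))(K(II(KI)(ISI))(K(II(KI)(ISI))(SI(IS)(KS(IK))(K(II(KI)(ISI)))))))
  step 17: SI(II(KI)(ISI)(K(II(KI)(ISI))(K(II(KI)(ISI))(SI(IS)(KS(IK))(K(II(KI)(ISI)))))))
  step 18: SI(I(KI)(ISI)(K(II(KI)(ISI))(K(II(KI)(ISI))(SI(IS)(KS(IK))(K(II(KI)(ISI)))))))
  step 19: SI(KI(ISI)(K(II(KI)(ISI))(K(II(KI)(ISI))(SI(IS)(KS(IK))(K(II(KI)(ISI)))))))
  step 20: SI(I(K(II(KI)(ISI))(K(II(KI)(ISI))(SI(IS)(KS(IK))(K(II(KI)(ISI)))))))
  step 21: SI(K(II(KI)(ISI))(K(II(KI)(ISI))(SI(IS)(KS(IK))(K(II(KI)(ISI))))))
  step 22: SI(II(KI)(ISI))
  step 23: SI(I(KI)(ISI))
  step 24: SI(KI(ISI))
  step 25: SII

Answer: YES — reaches normal form SII in 25 ≤ 25 steps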